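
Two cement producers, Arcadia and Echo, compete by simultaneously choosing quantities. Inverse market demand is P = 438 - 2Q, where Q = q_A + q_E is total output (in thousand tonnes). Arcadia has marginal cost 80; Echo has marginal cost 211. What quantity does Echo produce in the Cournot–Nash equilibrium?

Arcadia's profit: π_A = (438 - 2Q)q_A - (80q_A). Setting ∂π_A/∂q_A = 0: 358 - 4q_A - 2(q_E) = 0.
Echo's profit: π_E = (438 - 2Q)q_E - (211q_E). Setting ∂π_E/∂q_E = 0: 227 - 4q_E - 2(q_A) = 0.
Rearranging gives the reaction functions q_A = (358 - 2q_E)/4 and q_E = (227 - 2q_A)/4.
Substituting one into the other gives q_A = 163/2 and q_E = 16.

16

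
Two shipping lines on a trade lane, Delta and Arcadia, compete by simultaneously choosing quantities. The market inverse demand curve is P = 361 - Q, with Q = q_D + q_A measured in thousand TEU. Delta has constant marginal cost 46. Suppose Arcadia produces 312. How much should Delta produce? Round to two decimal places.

1.50

With the rival's output fixed at 312, Delta's profit is π_D = (361 - 312 - q_D)q_D - (46q_D) = (49 - q_D)q_D - (46q_D).
∂π_D/∂q_D = 3 - 2q_D = 0, so q_D = 3/2.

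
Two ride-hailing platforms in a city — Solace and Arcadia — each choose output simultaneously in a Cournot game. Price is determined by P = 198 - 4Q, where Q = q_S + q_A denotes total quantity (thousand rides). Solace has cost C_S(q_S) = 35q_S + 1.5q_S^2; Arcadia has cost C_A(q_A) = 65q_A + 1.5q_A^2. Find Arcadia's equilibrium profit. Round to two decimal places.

Solace's profit: π_S = (198 - 4Q)q_S - (35q_S + (3/2)q_S²). Setting ∂π_S/∂q_S = 0: 163 - 11q_S - 4(q_A) = 0.
Arcadia's profit: π_A = (198 - 4Q)q_A - (65q_A + (3/2)q_A²). Setting ∂π_A/∂q_A = 0: 133 - 11q_A - 4(q_S) = 0.
So q_S = (163 - 4q_A)/11 and q_A = (133 - 4q_S)/11.
Solving the pair: q_S = 1261/105, q_A = 811/105.
Price P = 198 - 4·(296/15) = 1786/15.
Arcadia's profit: (1786/15)·(811/105) - 65·(811/105) - (3/2)(811/105)² = 328.1148.

328.11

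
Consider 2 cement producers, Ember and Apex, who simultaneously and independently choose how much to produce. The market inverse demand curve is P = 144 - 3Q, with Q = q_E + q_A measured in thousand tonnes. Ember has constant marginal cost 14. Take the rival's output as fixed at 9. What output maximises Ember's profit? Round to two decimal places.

17.17

With the rival's output fixed at 9, Ember's profit is π_E = (144 - 3·9 - 3q_E)q_E - (14q_E) = (117 - 3q_E)q_E - (14q_E).
∂π_E/∂q_E = 103 - 6q_E = 0, so q_E = 103/6.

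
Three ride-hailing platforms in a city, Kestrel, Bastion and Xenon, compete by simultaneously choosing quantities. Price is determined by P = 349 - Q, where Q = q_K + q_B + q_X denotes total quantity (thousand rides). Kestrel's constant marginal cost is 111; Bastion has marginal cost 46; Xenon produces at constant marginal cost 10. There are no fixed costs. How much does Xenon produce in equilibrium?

119

Kestrel's profit: π_K = (349 - Q)q_K - (111q_K). Setting ∂π_K/∂q_K = 0: 238 - 2q_K - (q_B + q_X) = 0.
Bastion's profit: π_B = (349 - Q)q_B - (46q_B). Setting ∂π_B/∂q_B = 0: 303 - 2q_B - (q_K + q_X) = 0.
Xenon's profit: π_X = (349 - Q)q_X - (10q_X). Setting ∂π_X/∂q_X = 0: 339 - 2q_X - (q_K + q_B) = 0.
Adding the 3 first-order conditions: 880 − 4Q = 0, so Q = 220.
Back-substituting: q_K = (238 − 220) = 18, q_B = (303 − 220) = 83, q_X = (339 − 220) = 119.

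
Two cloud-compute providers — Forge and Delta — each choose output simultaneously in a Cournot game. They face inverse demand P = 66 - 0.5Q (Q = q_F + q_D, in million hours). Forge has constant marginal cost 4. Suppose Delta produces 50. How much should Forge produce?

With the rival's output fixed at 50, Forge's profit is π_F = (66 - (1/2)·50 - (1/2)q_F)q_F - (4q_F) = (41 - (1/2)q_F)q_F - (4q_F).
∂π_F/∂q_F = 37 - q_F = 0, so q_F = 37.

37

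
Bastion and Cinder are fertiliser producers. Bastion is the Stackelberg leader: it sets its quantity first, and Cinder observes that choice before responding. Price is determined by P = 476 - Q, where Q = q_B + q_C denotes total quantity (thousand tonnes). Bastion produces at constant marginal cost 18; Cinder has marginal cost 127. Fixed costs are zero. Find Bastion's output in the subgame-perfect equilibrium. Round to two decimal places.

283.50

Solve by backward induction. Given q_B, the follower Cinder maximises π_C = (476 - q_B - q_C)q_C - 127q_C.
Follower FOC: 349 - q_B - 2q_C = 0, so q_C(q_B) = (349 - q_B)/2.
Bastion substitutes q_C(q_B) into its own profit: π_B = q_B(476 - q_B - (349 - q_B)/2) - 18q_B = (603/2 - (1/2)q_B)q_B - 18q_B.
The leader's first-order condition 567/2 - q_B = 0 yields q_B = 567/2.
Then q_C = (349 - 567/2)/2 = 131/4.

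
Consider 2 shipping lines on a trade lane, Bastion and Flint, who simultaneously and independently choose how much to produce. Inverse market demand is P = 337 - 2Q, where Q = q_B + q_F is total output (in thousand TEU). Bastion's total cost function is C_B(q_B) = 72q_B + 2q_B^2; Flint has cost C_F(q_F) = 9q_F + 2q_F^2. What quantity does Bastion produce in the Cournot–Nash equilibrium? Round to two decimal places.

24.40

Bastion's profit: π_B = (337 - 2Q)q_B - (72q_B + 2q_B²). Setting ∂π_B/∂q_B = 0: 265 - 8q_B - 2(q_F) = 0.
Flint's first-order condition: 328 - 8q_F - 2(q_B) = 0.
Rearranging gives the reaction functions q_B = (265 - 2q_F)/8 and q_F = (328 - 2q_B)/8.
Substituting one into the other gives q_B = 122/5 and q_F = 349/10.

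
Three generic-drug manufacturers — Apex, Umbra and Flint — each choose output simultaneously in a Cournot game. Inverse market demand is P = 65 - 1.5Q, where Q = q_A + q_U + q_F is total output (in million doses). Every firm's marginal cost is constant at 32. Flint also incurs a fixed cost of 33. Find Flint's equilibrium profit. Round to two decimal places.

A representative firm's profit is π_i = q_i(65 - 1.5Q) - 32q_i.
Setting ∂π_i/∂q_i = 0 with rivals' quantities fixed: 33 - 3q_i - (3/2)·Σ_{j≠i} q_j = 0.
By symmetry each firm produces the same amount; substituting Σ_{j≠i} q_j = 2q_i yields q_i = 33/6 = 11/2.
Price P = 65 - (3/2)·(33/2) = 161/4.
Flint's profit: (161/4 - 32)·(11/2) - 33 = 99/8.

12.38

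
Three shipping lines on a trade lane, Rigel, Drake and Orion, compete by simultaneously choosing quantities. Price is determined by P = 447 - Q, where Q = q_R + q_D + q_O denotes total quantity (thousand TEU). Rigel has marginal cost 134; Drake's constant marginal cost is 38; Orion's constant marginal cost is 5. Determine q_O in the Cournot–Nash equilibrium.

Rigel's profit: π_R = (447 - Q)q_R - (134q_R). Setting ∂π_R/∂q_R = 0: 313 - 2q_R - (q_D + q_O) = 0.
Drake's profit: π_D = (447 - Q)q_D - (38q_D). Setting ∂π_D/∂q_D = 0: 409 - 2q_D - (q_R + q_O) = 0.
Orion's profit: π_O = (447 - Q)q_O - (5q_O). Setting ∂π_O/∂q_O = 0: 442 - 2q_O - (q_R + q_D) = 0.
Adding the 3 conditions: 1164 − 2Q − 2Q = 0, i.e. Q = 291.
Back-substituting: q_R = (313 − 291) = 22, q_D = (409 − 291) = 118, q_O = (442 − 291) = 151.

151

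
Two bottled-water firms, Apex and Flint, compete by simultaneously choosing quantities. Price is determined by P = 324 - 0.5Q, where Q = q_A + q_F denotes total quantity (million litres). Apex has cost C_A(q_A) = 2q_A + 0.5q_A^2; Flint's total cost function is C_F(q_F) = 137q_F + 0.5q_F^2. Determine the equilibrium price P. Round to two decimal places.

222.20

Apex's profit: π_A = (324 - 0.5Q)q_A - (2q_A + (1/2)q_A²). Setting ∂π_A/∂q_A = 0: 322 - 2q_A - (1/2)(q_F) = 0.
Flint's profit: π_F = (324 - 0.5Q)q_F - (137q_F + (1/2)q_F²). Setting ∂π_F/∂q_F = 0: 187 - 2q_F - (1/2)(q_A) = 0.
So q_A = (322 - (1/2)q_F)/2 and q_F = (187 - (1/2)q_A)/2.
Substituting one into the other gives q_A = 734/5 and q_F = 284/5.
Total output Q = 1018/5, so price P = 324 - (1/2)·(1018/5) = 1111/5.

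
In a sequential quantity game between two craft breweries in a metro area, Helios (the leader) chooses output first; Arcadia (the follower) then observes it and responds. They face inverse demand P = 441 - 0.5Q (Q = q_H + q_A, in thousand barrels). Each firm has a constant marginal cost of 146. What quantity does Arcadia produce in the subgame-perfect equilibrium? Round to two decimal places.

The follower Arcadia best-responds to any q_H: π_A = (441 - 0.5Q)q_A - 146q_A.
Follower FOC: 295 - (1/2)q_H - q_A = 0, so q_A(q_H) = (295 - (1/2)q_H).
Helios substitutes q_A(q_H) into its own profit: π_H = q_H(441 - (1/2)q_H - (295 - (1/2)q_H)/2) - 146q_H = (587/2 - (1/4)q_H)q_H - 146q_H.
Leader FOC: 295/2 - (1/2)q_H = 0, so q_H = 295.
Then q_A = (295 - (1/2)·295) = 295/2.

147.50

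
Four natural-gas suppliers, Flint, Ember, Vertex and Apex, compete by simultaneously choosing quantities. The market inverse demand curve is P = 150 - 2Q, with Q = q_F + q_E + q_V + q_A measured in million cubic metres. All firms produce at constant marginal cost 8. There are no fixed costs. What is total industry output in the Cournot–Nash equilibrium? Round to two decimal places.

56.80

Each firm earns π_i = (150 - 2Q)q_i - 8q_i.
Setting ∂π_i/∂q_i = 0 with rivals' quantities fixed: 142 - 4q_i - 2·Σ_{j≠i} q_j = 0.
By symmetry each firm produces the same amount; substituting Σ_{j≠i} q_j = 3q_i yields q_i = 142/10 = 71/5.
Total output Q = 71/5 + 71/5 + 71/5 + 71/5 = 284/5.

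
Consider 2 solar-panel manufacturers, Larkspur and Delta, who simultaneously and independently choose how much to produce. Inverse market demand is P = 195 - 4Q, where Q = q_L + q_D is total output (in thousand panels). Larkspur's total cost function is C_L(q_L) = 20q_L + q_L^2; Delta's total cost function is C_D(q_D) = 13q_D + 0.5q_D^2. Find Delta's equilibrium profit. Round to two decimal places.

1030.83

Larkspur's profit: π_L = (195 - 4Q)q_L - (20q_L + q_L²). Setting ∂π_L/∂q_L = 0: 175 - 10q_L - 4(q_D) = 0.
Delta's profit: π_D = (195 - 4Q)q_D - (13q_D + (1/2)q_D²). Setting ∂π_D/∂q_D = 0: 182 - 9q_D - 4(q_L) = 0.
Best responses: q_L = (175 - 4q_D)/10, q_D = (182 - 4q_L)/9.
Solving the pair: q_L = 847/74, q_D = 560/37.
Price P = 195 - 4·(1967/74) = 88.6757.
Delta's profit: 88.6757·(560/37) - 13·(560/37) - (1/2)(560/37)² = 1030.8254.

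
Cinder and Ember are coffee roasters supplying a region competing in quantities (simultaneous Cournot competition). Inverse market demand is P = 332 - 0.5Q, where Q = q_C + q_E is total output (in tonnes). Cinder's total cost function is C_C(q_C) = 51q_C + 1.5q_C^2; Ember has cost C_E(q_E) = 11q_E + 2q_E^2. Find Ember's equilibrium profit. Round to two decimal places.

Cinder's profit: π_C = (332 - 0.5Q)q_C - (51q_C + (3/2)q_C²). Setting ∂π_C/∂q_C = 0: 281 - 4q_C - (1/2)(q_E) = 0.
Ember's profit: π_E = (332 - 0.5Q)q_E - (11q_E + 2q_E²). Setting ∂π_E/∂q_E = 0: 321 - 5q_E - (1/2)(q_C) = 0.
So q_C = (281 - (1/2)q_E)/4 and q_E = (321 - (1/2)q_C)/5.
Solving the pair: q_C = 63.0127, q_E = 57.8987.
Price P = 332 - (1/2)·120.9114 = 271.5443.
Ember's profit: 271.5443·57.8987 - 11·57.8987 - 2·57.8987² = 8380.6585.

8380.66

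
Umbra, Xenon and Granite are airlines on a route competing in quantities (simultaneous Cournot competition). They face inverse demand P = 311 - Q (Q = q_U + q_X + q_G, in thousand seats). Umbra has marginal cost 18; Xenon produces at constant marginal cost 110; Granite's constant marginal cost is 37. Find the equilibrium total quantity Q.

192

Umbra's profit: π_U = (311 - Q)q_U - (18q_U). Setting ∂π_U/∂q_U = 0: 293 - 2q_U - (q_X + q_G) = 0.
Xenon's profit: π_X = (311 - Q)q_X - (110q_X). Setting ∂π_X/∂q_X = 0: 201 - 2q_X - (q_U + q_G) = 0.
Granite's profit: π_G = (311 - Q)q_G - (37q_G). Setting ∂π_G/∂q_G = 0: 274 - 2q_G - (q_U + q_X) = 0.
Summing all 3 equations gives 768 − 4Q = 0, hence Q = 192.
Back-substituting: q_U = (293 − 192) = 101, q_X = (201 − 192) = 9, q_G = (274 − 192) = 82.
Total output Q = 101 + 9 + 82 = 192.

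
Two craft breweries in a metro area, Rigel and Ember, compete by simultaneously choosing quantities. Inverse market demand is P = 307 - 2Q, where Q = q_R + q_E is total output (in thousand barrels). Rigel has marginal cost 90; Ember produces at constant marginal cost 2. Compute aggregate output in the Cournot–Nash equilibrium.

87

Rigel's profit: π_R = (307 - 2Q)q_R - (90q_R). Setting ∂π_R/∂q_R = 0: 217 - 4q_R - 2(q_E) = 0.
Ember's profit: π_E = (307 - 2Q)q_E - (2q_E). Setting ∂π_E/∂q_E = 0: 305 - 4q_E - 2(q_R) = 0.
Best responses: q_R = (217 - 2q_E)/4, q_E = (305 - 2q_R)/4.
Solving the pair: q_R = 43/2, q_E = 131/2.
Total output Q = 43/2 + 131/2 = 87.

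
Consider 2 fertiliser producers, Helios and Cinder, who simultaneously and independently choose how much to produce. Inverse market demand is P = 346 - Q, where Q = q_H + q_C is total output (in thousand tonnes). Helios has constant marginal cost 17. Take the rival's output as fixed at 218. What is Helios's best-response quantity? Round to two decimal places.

55.50

With the rival's output fixed at 218, Helios's profit is π_H = (346 - 218 - q_H)q_H - (17q_H) = (128 - q_H)q_H - (17q_H).
∂π_H/∂q_H = 111 - 2q_H = 0, so q_H = 111/2.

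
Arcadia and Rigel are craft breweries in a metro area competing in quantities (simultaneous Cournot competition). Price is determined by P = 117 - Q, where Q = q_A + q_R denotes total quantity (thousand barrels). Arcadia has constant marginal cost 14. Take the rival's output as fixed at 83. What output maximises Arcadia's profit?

With the rival's output fixed at 83, Arcadia's profit is π_A = (117 - 83 - q_A)q_A - (14q_A) = (34 - q_A)q_A - (14q_A).
∂π_A/∂q_A = 20 - 2q_A = 0, so q_A = 10.

10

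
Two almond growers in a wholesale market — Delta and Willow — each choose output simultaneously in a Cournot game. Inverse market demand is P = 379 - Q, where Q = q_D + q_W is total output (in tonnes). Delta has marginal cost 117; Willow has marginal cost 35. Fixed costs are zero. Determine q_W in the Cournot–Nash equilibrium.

Delta's profit: π_D = (379 - Q)q_D - (117q_D). Setting ∂π_D/∂q_D = 0: 262 - 2q_D - (q_W) = 0.
Willow's first-order condition: 344 - 2q_W - (q_D) = 0.
So q_D = (262 - q_W)/2 and q_W = (344 - q_D)/2.
Solving the pair: q_D = 60, q_W = 142.

142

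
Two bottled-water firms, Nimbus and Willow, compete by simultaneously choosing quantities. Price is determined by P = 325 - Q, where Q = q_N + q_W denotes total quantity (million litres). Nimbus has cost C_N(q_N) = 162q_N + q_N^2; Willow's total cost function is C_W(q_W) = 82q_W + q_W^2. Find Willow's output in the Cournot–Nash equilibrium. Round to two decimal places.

Nimbus's profit: π_N = (325 - Q)q_N - (162q_N + q_N²). Setting ∂π_N/∂q_N = 0: 163 - 4q_N - (q_W) = 0.
Willow's first-order condition: 243 - 4q_W - (q_N) = 0.
So q_N = (163 - q_W)/4 and q_W = (243 - q_N)/4.
Solving the pair: q_N = 409/15, q_W = 809/15.

53.93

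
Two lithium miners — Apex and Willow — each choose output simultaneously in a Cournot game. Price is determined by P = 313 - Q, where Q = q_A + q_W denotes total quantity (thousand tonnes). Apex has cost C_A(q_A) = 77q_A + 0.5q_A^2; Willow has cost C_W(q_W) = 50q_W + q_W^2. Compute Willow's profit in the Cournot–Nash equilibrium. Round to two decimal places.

Apex's profit: π_A = (313 - Q)q_A - (77q_A + (1/2)q_A²). Setting ∂π_A/∂q_A = 0: 236 - 3q_A - (q_W) = 0.
Willow's profit: π_W = (313 - Q)q_W - (50q_W + q_W²). Setting ∂π_W/∂q_W = 0: 263 - 4q_W - (q_A) = 0.
Best responses: q_A = (236 - q_W)/3, q_W = (263 - q_A)/4.
Substituting one into the other gives q_A = 681/11 and q_W = 553/11.
Price P = 313 - 1234/11 = 200.8182.
Willow's profit: 200.8182·(553/11) - 50·(553/11) - (553/11)² = 5054.6942.

5054.69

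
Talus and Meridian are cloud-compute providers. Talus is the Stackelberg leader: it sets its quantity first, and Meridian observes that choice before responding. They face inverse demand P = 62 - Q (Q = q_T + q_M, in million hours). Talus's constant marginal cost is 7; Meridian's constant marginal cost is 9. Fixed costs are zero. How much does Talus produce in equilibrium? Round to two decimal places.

The follower Meridian best-responds to any q_T: π_M = (62 - Q)q_M - 9q_M.
∂π_M/∂q_M = 53 - q_T - 2q_M = 0 gives the reaction function q_M = (53 - q_T)/2.
The leader anticipates this reaction. Substituting into P = 62 - Q gives P = 71/2 - (1/2)q_T, so π_T = (71/2 - (1/2)q_T)q_T - 7q_T.
Leader FOC: 57/2 - q_T = 0, so q_T = 57/2.
Then q_M = (53 - 57/2)/2 = 49/4.

28.50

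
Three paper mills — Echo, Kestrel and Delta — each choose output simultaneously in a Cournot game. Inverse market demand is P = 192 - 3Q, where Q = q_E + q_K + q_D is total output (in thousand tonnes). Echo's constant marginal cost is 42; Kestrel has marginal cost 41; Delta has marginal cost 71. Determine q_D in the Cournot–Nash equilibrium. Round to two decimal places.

Echo's profit: π_E = (192 - 3Q)q_E - (42q_E). Setting ∂π_E/∂q_E = 0: 150 - 6q_E - 3(q_K + q_D) = 0.
Kestrel's profit: π_K = (192 - 3Q)q_K - (41q_K). Setting ∂π_K/∂q_K = 0: 151 - 6q_K - 3(q_E + q_D) = 0.
Delta's profit: π_D = (192 - 3Q)q_D - (71q_D). Setting ∂π_D/∂q_D = 0: 121 - 6q_D - 3(q_E + q_K) = 0.
Summing all 3 equations gives 422 − 12Q = 0, hence Q = 211/6.
Back-substituting: q_E = (150 − 211/2)/3 = 89/6, q_K = (151 − 211/2)/3 = 91/6, q_D = (121 − 211/2)/3 = 31/6.

5.17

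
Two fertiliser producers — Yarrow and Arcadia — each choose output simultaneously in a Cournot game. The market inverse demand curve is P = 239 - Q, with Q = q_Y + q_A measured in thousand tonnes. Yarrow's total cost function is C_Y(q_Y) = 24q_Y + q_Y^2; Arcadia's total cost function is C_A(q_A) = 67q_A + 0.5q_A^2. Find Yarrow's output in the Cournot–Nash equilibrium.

Yarrow's profit: π_Y = (239 - Q)q_Y - (24q_Y + q_Y²). Setting ∂π_Y/∂q_Y = 0: 215 - 4q_Y - (q_A) = 0.
Arcadia's profit: π_A = (239 - Q)q_A - (67q_A + (1/2)q_A²). Setting ∂π_A/∂q_A = 0: 172 - 3q_A - (q_Y) = 0.
Rearranging gives the reaction functions q_Y = (215 - q_A)/4 and q_A = (172 - q_Y)/3.
Substituting one into the other gives q_Y = 43 and q_A = 43.

43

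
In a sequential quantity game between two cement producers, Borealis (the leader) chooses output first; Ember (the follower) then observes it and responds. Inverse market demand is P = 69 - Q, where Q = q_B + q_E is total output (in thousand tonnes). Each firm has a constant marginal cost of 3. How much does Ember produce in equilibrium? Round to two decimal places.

16.50

The follower Ember best-responds to any q_B: π_E = (69 - Q)q_E - 3q_E.
Follower FOC: 66 - q_B - 2q_E = 0, so q_E(q_B) = (66 - q_B)/2.
The leader anticipates this reaction. Substituting into P = 69 - Q gives P = 36 - (1/2)q_B, so π_B = (36 - (1/2)q_B)q_B - 3q_B.
Leader FOC: 33 - q_B = 0, so q_B = 33.
Then q_E = (66 - 33)/2 = 33/2.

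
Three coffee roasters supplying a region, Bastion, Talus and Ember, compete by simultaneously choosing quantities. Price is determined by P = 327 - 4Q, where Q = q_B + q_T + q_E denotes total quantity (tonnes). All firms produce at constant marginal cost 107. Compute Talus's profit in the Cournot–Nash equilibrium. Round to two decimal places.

Each firm earns π_i = (327 - 4Q)q_i - 107q_i.
First-order condition (treating rivals' output as given): 220 - 8q_i - 4·Σ_{j≠i} q_j = 0.
With identical firms every q_j equals q_i, so Σ_{j≠i} q_j = 2q_i and 220 = 16q_i, giving q_i = 55/4.
Price P = 327 - 4·(165/4) = 162.
Talus's profit: (162 - 107)·(55/4) = 756.2500.

756.25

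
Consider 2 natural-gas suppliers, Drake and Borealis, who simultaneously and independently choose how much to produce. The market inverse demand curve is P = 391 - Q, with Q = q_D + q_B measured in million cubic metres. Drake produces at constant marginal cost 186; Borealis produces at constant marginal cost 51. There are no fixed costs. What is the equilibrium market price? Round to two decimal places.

209.33

Drake's profit: π_D = (391 - Q)q_D - (186q_D). Setting ∂π_D/∂q_D = 0: 205 - 2q_D - (q_B) = 0.
Borealis's first-order condition: 340 - 2q_B - (q_D) = 0.
Best responses: q_D = (205 - q_B)/2, q_B = (340 - q_D)/2.
Solving the pair: q_D = 70/3, q_B = 475/3.
Total output Q = 545/3, so price P = 391 - 545/3 = 628/3.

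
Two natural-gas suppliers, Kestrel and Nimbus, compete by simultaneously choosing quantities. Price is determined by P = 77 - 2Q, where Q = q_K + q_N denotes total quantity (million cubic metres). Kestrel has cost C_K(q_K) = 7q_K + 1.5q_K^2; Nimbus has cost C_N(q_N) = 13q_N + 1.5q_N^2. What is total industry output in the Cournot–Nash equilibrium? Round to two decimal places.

14.89

Kestrel's profit: π_K = (77 - 2Q)q_K - (7q_K + (3/2)q_K²). Setting ∂π_K/∂q_K = 0: 70 - 7q_K - 2(q_N) = 0.
Nimbus's first-order condition: 64 - 7q_N - 2(q_K) = 0.
Best responses: q_K = (70 - 2q_N)/7, q_N = (64 - 2q_K)/7.
Solving the pair: q_K = 362/45, q_N = 308/45.
Total output Q = 362/45 + 308/45 = 134/9.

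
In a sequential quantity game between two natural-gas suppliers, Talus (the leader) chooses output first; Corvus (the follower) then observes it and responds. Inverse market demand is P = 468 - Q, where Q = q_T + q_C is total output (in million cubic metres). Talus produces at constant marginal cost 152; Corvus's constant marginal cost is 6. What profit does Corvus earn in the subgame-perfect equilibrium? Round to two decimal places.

35532.25

The follower Corvus best-responds to any q_T: π_C = (468 - Q)q_C - 6q_C.
Follower FOC: 462 - q_T - 2q_C = 0, so q_C(q_T) = (462 - q_T)/2.
Talus substitutes q_C(q_T) into its own profit: π_T = q_T(468 - q_T - (462 - q_T)/2) - 152q_T = (237 - (1/2)q_T)q_T - 152q_T.
Leader FOC: 85 - q_T = 0, so q_T = 85.
Then q_C = (462 - 85)/2 = 377/2.
Price P = 468 - 547/2 = 389/2.
Corvus's profit: (389/2 - 6)·(377/2) = 35532.2500.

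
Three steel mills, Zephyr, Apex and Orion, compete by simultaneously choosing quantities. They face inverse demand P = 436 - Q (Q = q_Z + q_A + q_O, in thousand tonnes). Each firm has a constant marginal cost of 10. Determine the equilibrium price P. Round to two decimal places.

116.50

A representative firm's profit is π_i = q_i(436 - Q) - 10q_i.
First-order condition (treating rivals' output as given): 426 - 2q_i - Σ_{j≠i} q_j = 0.
With identical firms every q_j equals q_i, so Σ_{j≠i} q_j = 2q_i and 426 = 4q_i, giving q_i = 213/2.
Total output Q = 639/2, so price P = 436 - 639/2 = 233/2.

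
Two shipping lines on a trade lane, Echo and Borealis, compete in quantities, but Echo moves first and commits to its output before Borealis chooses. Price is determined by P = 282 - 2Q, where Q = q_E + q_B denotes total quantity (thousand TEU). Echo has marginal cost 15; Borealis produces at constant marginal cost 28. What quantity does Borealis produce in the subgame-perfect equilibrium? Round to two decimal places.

The follower Borealis best-responds to any q_E: π_B = (282 - 2Q)q_B - 28q_B.
Follower FOC: 254 - 2q_E - 4q_B = 0, so q_B(q_E) = (254 - 2q_E)/4.
Echo substitutes q_B(q_E) into its own profit: π_E = q_E(282 - 2q_E - (254 - 2q_E)/2) - 15q_E = (155 - q_E)q_E - 15q_E.
The leader's first-order condition 140 - 2q_E = 0 yields q_E = 70.
Then q_B = (254 - 2·70)/4 = 57/2.

28.50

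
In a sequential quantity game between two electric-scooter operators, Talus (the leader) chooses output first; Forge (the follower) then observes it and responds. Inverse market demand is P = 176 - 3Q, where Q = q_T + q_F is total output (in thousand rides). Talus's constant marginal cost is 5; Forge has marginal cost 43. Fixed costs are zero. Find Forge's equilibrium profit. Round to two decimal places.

67.69

The follower Forge best-responds to any q_T: π_F = (176 - 3Q)q_F - 43q_F.
Setting the follower's marginal profit to zero, 133 - 3q_T - 6q_F = 0, i.e. q_F = (133 - 3q_T)/6.
The leader anticipates this reaction. Substituting into P = 176 - 3Q gives P = 219/2 - (3/2)q_T, so π_T = (219/2 - (3/2)q_T)q_T - 5q_T.
The leader's first-order condition 209/2 - 3q_T = 0 yields q_T = 209/6.
Then q_F = (133 - 3·(209/6))/6 = 19/4.
Price P = 176 - 3·(475/12) = 229/4.
Forge's profit: (229/4 - 43)·(19/4) = 1083/16.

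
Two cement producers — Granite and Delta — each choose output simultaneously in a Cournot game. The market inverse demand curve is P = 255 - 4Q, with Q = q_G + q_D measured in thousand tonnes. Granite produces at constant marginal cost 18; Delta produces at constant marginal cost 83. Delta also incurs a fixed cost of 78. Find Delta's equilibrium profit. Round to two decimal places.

240.03

Granite's profit: π_G = (255 - 4Q)q_G - (18q_G). Setting ∂π_G/∂q_G = 0: 237 - 8q_G - 4(q_D) = 0.
Delta's profit: π_D = (255 - 4Q)q_D - (83q_D). Setting ∂π_D/∂q_D = 0: 172 - 8q_D - 4(q_G) = 0.
Rearranging gives the reaction functions q_G = (237 - 4q_D)/8 and q_D = (172 - 4q_G)/8.
Solving the pair: q_G = 151/6, q_D = 107/12.
Price P = 255 - 4·(409/12) = 356/3.
Delta's profit: (356/3 - 83)·(107/12) - 78 = 240.0278.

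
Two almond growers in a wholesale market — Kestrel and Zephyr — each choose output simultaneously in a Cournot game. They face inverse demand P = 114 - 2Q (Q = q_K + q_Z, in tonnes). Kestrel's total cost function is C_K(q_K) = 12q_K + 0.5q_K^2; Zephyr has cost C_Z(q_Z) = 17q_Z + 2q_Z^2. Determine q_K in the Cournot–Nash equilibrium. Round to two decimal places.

Kestrel's profit: π_K = (114 - 2Q)q_K - (12q_K + (1/2)q_K²). Setting ∂π_K/∂q_K = 0: 102 - 5q_K - 2(q_Z) = 0.
Zephyr's profit: π_Z = (114 - 2Q)q_Z - (17q_Z + 2q_Z²). Setting ∂π_Z/∂q_Z = 0: 97 - 8q_Z - 2(q_K) = 0.
Best responses: q_K = (102 - 2q_Z)/5, q_Z = (97 - 2q_K)/8.
Solving the pair: q_K = 311/18, q_Z = 281/36.

17.28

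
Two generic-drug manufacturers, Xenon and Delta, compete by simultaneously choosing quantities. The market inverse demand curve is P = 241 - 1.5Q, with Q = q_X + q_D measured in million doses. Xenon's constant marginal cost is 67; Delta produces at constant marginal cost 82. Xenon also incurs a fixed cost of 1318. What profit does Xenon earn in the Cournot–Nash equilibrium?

1328

Xenon's profit: π_X = (241 - 1.5Q)q_X - (67q_X). Setting ∂π_X/∂q_X = 0: 174 - 3q_X - (3/2)(q_D) = 0.
Delta's first-order condition: 159 - 3q_D - (3/2)(q_X) = 0.
So q_X = (174 - (3/2)q_D)/3 and q_D = (159 - (3/2)q_X)/3.
Substituting one into the other gives q_X = 42 and q_D = 32.
Price P = 241 - (3/2)·74 = 130.
Xenon's profit: (130 - 67)·42 - 1318 = 1328.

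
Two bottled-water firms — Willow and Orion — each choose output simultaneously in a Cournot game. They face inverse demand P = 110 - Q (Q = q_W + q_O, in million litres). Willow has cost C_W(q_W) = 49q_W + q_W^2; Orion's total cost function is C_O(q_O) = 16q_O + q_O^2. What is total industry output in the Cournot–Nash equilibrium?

Willow's profit: π_W = (110 - Q)q_W - (49q_W + q_W²). Setting ∂π_W/∂q_W = 0: 61 - 4q_W - (q_O) = 0.
Orion's profit: π_O = (110 - Q)q_O - (16q_O + q_O²). Setting ∂π_O/∂q_O = 0: 94 - 4q_O - (q_W) = 0.
Best responses: q_W = (61 - q_O)/4, q_O = (94 - q_W)/4.
Substituting one into the other gives q_W = 10 and q_O = 21.
Total output Q = 10 + 21 = 31.

31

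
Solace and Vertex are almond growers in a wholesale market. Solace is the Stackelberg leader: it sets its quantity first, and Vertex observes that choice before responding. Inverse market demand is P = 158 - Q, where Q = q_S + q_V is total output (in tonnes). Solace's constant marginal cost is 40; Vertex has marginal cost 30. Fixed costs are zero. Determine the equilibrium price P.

67

Solve by backward induction. Given q_S, the follower Vertex maximises π_V = (158 - q_S - q_V)q_V - 30q_V.
Follower FOC: 128 - q_S - 2q_V = 0, so q_V(q_S) = (128 - q_S)/2.
Solace substitutes q_V(q_S) into its own profit: π_S = q_S(158 - q_S - (128 - q_S)/2) - 40q_S = (94 - (1/2)q_S)q_S - 40q_S.
Leader FOC: 54 - q_S = 0, so q_S = 54.
Then q_V = (128 - 54)/2 = 37.
Total output Q = 91, so price P = 158 - 91 = 67.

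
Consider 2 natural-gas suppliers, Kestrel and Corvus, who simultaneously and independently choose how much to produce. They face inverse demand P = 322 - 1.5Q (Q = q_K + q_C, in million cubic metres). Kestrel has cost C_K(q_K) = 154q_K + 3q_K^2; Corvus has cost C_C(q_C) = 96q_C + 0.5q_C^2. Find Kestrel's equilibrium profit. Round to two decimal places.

Kestrel's profit: π_K = (322 - 1.5Q)q_K - (154q_K + 3q_K²). Setting ∂π_K/∂q_K = 0: 168 - 9q_K - (3/2)(q_C) = 0.
Corvus's first-order condition: 226 - 4q_C - (3/2)(q_K) = 0.
So q_K = (168 - (3/2)q_C)/9 and q_C = (226 - (3/2)q_K)/4.
Substituting one into the other gives q_K = 148/15 and q_C = 264/5.
Price P = 322 - (3/2)·(188/3) = 228.
Kestrel's profit: 228·(148/15) - 154·(148/15) - 3(148/15)² = 438.0800.

438.08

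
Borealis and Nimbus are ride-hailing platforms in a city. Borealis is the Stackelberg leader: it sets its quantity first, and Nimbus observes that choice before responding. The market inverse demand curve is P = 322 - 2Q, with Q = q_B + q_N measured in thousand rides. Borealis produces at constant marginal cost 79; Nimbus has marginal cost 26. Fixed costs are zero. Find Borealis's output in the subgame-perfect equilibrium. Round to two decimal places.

The follower Nimbus best-responds to any q_B: π_N = (322 - 2Q)q_N - 26q_N.
∂π_N/∂q_N = 296 - 2q_B - 4q_N = 0 gives the reaction function q_N = (296 - 2q_B)/4.
The leader anticipates this reaction. Substituting into P = 322 - 2Q gives P = 174 - q_B, so π_B = (174 - q_B)q_B - 79q_B.
The leader's first-order condition 95 - 2q_B = 0 yields q_B = 95/2.
Then q_N = (296 - 2·(95/2))/4 = 201/4.

47.50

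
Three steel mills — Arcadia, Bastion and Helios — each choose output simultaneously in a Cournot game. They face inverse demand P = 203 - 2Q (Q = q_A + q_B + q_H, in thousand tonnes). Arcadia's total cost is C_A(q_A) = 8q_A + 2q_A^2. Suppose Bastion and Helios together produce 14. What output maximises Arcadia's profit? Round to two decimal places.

20.88

With rivals' combined output fixed at 14, Arcadia's profit is π_A = (203 - 2·14 - 2q_A)q_A - (8q_A + 2q_A²) = (175 - 2q_A)q_A - (8q_A + 2q_A²).
∂π_A/∂q_A = 167 - 8q_A = 0, so q_A = 167/8.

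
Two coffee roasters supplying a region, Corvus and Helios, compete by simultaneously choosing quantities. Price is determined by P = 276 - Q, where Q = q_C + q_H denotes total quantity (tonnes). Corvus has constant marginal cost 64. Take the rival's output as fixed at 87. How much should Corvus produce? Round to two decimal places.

62.50

With the rival's output fixed at 87, Corvus's profit is π_C = (276 - 87 - q_C)q_C - (64q_C) = (189 - q_C)q_C - (64q_C).
∂π_C/∂q_C = 125 - 2q_C = 0, so q_C = 125/2.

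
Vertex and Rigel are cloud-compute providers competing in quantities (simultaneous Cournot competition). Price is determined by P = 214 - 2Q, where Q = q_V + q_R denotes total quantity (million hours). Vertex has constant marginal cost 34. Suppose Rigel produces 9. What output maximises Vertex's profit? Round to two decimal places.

With the rival's output fixed at 9, Vertex's profit is π_V = (214 - 2·9 - 2q_V)q_V - (34q_V) = (196 - 2q_V)q_V - (34q_V).
∂π_V/∂q_V = 162 - 4q_V = 0, so q_V = 81/2.

40.50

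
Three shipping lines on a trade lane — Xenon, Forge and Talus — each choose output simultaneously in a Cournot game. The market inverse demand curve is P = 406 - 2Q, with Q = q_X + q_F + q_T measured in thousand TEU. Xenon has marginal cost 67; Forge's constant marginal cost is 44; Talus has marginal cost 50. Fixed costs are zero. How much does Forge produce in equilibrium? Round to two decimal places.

Xenon's profit: π_X = (406 - 2Q)q_X - (67q_X). Setting ∂π_X/∂q_X = 0: 339 - 4q_X - 2(q_F + q_T) = 0.
Forge's profit: π_F = (406 - 2Q)q_F - (44q_F). Setting ∂π_F/∂q_F = 0: 362 - 4q_F - 2(q_X + q_T) = 0.
Talus's profit: π_T = (406 - 2Q)q_T - (50q_T). Setting ∂π_T/∂q_T = 0: 356 - 4q_T - 2(q_X + q_F) = 0.
Adding the 3 first-order conditions: 1057 − 8Q = 0, so Q = 1057/8.
Back-substituting: q_X = (339 − 1057/4)/2 = 299/8, q_F = (362 − 1057/4)/2 = 391/8, q_T = (356 − 1057/4)/2 = 367/8.

48.88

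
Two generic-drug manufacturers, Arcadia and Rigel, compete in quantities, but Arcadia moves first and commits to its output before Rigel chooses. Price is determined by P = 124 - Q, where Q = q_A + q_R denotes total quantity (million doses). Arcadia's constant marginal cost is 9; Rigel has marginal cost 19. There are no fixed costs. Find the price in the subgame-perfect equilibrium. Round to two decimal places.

Solve by backward induction. Given q_A, the follower Rigel maximises π_R = (124 - q_A - q_R)q_R - 19q_R.
Setting the follower's marginal profit to zero, 105 - q_A - 2q_R = 0, i.e. q_R = (105 - q_A)/2.
The leader anticipates this reaction. Substituting into P = 124 - Q gives P = 143/2 - (1/2)q_A, so π_A = (143/2 - (1/2)q_A)q_A - 9q_A.
The leader's first-order condition 125/2 - q_A = 0 yields q_A = 125/2.
Then q_R = (105 - 125/2)/2 = 85/4.
Total output Q = 335/4, so price P = 124 - 335/4 = 161/4.

40.25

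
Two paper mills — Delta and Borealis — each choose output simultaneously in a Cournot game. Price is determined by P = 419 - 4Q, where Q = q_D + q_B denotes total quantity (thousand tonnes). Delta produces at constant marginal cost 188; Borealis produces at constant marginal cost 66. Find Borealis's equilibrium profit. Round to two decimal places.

6267.36

Delta's profit: π_D = (419 - 4Q)q_D - (188q_D). Setting ∂π_D/∂q_D = 0: 231 - 8q_D - 4(q_B) = 0.
Borealis's first-order condition: 353 - 8q_B - 4(q_D) = 0.
Best responses: q_D = (231 - 4q_B)/8, q_B = (353 - 4q_D)/8.
Substituting one into the other gives q_D = 109/12 and q_B = 475/12.
Price P = 419 - 4·(146/3) = 673/3.
Borealis's profit: (673/3 - 66)·(475/12) = 6267.3611.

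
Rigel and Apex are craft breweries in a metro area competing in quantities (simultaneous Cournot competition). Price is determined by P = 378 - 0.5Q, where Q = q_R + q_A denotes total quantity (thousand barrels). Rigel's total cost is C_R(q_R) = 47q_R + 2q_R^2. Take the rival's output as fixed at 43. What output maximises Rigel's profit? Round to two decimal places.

61.90

With the rival's output fixed at 43, Rigel's profit is π_R = (378 - (1/2)·43 - (1/2)q_R)q_R - (47q_R + 2q_R²) = (713/2 - (1/2)q_R)q_R - (47q_R + 2q_R²).
∂π_R/∂q_R = 619/2 - 5q_R = 0, so q_R = 619/10.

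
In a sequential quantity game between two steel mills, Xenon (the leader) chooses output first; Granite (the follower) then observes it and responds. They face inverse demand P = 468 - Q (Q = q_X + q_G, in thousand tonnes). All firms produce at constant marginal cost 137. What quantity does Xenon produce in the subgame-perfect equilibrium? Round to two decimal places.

165.50

Solve by backward induction. Given q_X, the follower Granite maximises π_G = (468 - q_X - q_G)q_G - 137q_G.
Setting the follower's marginal profit to zero, 331 - q_X - 2q_G = 0, i.e. q_G = (331 - q_X)/2.
The leader anticipates this reaction. Substituting into P = 468 - Q gives P = 605/2 - (1/2)q_X, so π_X = (605/2 - (1/2)q_X)q_X - 137q_X.
Maximising: ∂π_X/∂q_X = 331/2 - q_X = 0, giving q_X = 331/2.
Then q_G = (331 - 331/2)/2 = 331/4.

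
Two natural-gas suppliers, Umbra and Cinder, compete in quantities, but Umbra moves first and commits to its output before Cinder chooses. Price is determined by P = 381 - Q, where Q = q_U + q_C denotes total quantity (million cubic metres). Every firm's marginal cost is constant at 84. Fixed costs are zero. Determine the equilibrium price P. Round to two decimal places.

158.25

Solve by backward induction. Given q_U, the follower Cinder maximises π_C = (381 - q_U - q_C)q_C - 84q_C.
Setting the follower's marginal profit to zero, 297 - q_U - 2q_C = 0, i.e. q_C = (297 - q_U)/2.
Umbra substitutes q_C(q_U) into its own profit: π_U = q_U(381 - q_U - (297 - q_U)/2) - 84q_U = (465/2 - (1/2)q_U)q_U - 84q_U.
Leader FOC: 297/2 - q_U = 0, so q_U = 297/2.
Then q_C = (297 - 297/2)/2 = 297/4.
Total output Q = 891/4, so price P = 381 - 891/4 = 633/4.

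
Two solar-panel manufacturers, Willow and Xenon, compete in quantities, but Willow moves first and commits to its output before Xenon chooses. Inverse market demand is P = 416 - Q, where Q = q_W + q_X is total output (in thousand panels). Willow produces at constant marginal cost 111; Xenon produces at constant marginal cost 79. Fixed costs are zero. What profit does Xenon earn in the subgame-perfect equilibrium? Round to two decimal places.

The follower Xenon best-responds to any q_W: π_X = (416 - Q)q_X - 79q_X.
∂π_X/∂q_X = 337 - q_W - 2q_X = 0 gives the reaction function q_X = (337 - q_W)/2.
Willow substitutes q_X(q_W) into its own profit: π_W = q_W(416 - q_W - (337 - q_W)/2) - 111q_W = (495/2 - (1/2)q_W)q_W - 111q_W.
Leader FOC: 273/2 - q_W = 0, so q_W = 273/2.
Then q_X = (337 - 273/2)/2 = 401/4.
Price P = 416 - 947/4 = 717/4.
Xenon's profit: (717/4 - 79)·(401/4) = 10050.0625.

10050.06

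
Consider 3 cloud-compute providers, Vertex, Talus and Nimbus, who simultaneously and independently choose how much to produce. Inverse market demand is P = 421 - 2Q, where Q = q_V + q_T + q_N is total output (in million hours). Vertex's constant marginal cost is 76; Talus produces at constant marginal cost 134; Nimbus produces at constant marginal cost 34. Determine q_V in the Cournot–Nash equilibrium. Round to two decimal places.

45.13

Vertex's profit: π_V = (421 - 2Q)q_V - (76q_V). Setting ∂π_V/∂q_V = 0: 345 - 4q_V - 2(q_T + q_N) = 0.
Talus's first-order condition: 287 - 4q_T - 2(q_V + q_N) = 0.
Nimbus's first-order condition: 387 - 4q_N - 2(q_V + q_T) = 0.
Adding the 3 conditions: 1019 − 4Q − 4Q = 0, i.e. Q = 1019/8.
Back-substituting: q_V = (345 − 1019/4)/2 = 361/8, q_T = (287 − 1019/4)/2 = 129/8, q_N = (387 − 1019/4)/2 = 529/8.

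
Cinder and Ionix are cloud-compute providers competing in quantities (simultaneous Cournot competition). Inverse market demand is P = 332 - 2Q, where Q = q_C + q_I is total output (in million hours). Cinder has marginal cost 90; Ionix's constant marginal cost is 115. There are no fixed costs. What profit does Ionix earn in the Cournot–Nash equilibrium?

Cinder's profit: π_C = (332 - 2Q)q_C - (90q_C). Setting ∂π_C/∂q_C = 0: 242 - 4q_C - 2(q_I) = 0.
Ionix's profit: π_I = (332 - 2Q)q_I - (115q_I). Setting ∂π_I/∂q_I = 0: 217 - 4q_I - 2(q_C) = 0.
So q_C = (242 - 2q_I)/4 and q_I = (217 - 2q_C)/4.
Substituting one into the other gives q_C = 89/2 and q_I = 32.
Price P = 332 - 2·(153/2) = 179.
Ionix's profit: (179 - 115)·32 = 2048.

2048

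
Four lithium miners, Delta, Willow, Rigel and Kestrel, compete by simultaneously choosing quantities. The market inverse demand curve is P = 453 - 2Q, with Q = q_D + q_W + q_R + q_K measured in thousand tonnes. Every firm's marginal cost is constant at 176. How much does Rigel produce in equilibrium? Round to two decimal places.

Each firm earns π_i = (453 - 2Q)q_i - 176q_i.
First-order condition (treating rivals' output as given): 277 - 4q_i - 2·Σ_{j≠i} q_j = 0.
With identical firms every q_j equals q_i, so Σ_{j≠i} q_j = 3q_i and 277 = 10q_i, giving q_i = 277/10.

27.70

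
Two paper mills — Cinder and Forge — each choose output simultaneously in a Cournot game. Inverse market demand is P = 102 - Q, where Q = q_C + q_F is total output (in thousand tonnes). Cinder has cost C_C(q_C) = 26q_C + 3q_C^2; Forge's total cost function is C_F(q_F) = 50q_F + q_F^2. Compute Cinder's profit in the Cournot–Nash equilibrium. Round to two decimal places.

Cinder's profit: π_C = (102 - Q)q_C - (26q_C + 3q_C²). Setting ∂π_C/∂q_C = 0: 76 - 8q_C - (q_F) = 0.
Forge's first-order condition: 52 - 4q_F - (q_C) = 0.
Rearranging gives the reaction functions q_C = (76 - q_F)/8 and q_F = (52 - q_C)/4.
Substituting one into the other gives q_C = 252/31 and q_F = 340/31.
Price P = 102 - 592/31 = 82.9032.
Cinder's profit: 82.9032·(252/31) - 26·(252/31) - 3(252/31)² = 264.3247.

264.32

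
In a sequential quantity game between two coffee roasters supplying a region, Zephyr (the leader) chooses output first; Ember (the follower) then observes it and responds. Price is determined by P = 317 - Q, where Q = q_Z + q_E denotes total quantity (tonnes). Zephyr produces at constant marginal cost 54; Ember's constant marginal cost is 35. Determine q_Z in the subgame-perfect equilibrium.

122

The follower Ember best-responds to any q_Z: π_E = (317 - Q)q_E - 35q_E.
Follower FOC: 282 - q_Z - 2q_E = 0, so q_E(q_Z) = (282 - q_Z)/2.
Zephyr substitutes q_E(q_Z) into its own profit: π_Z = q_Z(317 - q_Z - (282 - q_Z)/2) - 54q_Z = (176 - (1/2)q_Z)q_Z - 54q_Z.
Leader FOC: 122 - q_Z = 0, so q_Z = 122.
Then q_E = (282 - 122)/2 = 80.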